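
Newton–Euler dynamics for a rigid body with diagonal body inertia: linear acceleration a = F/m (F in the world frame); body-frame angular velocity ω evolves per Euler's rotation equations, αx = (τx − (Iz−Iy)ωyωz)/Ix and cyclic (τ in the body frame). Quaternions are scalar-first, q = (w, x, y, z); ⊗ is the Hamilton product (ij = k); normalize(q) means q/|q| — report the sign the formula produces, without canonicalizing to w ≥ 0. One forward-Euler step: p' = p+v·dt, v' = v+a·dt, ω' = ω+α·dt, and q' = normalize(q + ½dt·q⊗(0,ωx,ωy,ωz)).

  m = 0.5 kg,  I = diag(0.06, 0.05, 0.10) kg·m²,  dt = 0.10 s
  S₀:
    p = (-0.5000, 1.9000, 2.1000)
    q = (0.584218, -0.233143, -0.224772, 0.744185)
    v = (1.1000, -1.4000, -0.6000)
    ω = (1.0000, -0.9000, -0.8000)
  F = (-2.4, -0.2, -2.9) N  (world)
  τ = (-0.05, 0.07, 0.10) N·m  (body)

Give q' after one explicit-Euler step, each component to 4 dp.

q⊗(0,ω) = (0.6261962, 1.4338021, 0.0318744, -0.0327737)
q + ½dt·q⊗(0,ω), renormalized = (0.6137, -0.1610, -0.2225, 0.7403)

q' = (0.6137, -0.1610, -0.2225, 0.7403)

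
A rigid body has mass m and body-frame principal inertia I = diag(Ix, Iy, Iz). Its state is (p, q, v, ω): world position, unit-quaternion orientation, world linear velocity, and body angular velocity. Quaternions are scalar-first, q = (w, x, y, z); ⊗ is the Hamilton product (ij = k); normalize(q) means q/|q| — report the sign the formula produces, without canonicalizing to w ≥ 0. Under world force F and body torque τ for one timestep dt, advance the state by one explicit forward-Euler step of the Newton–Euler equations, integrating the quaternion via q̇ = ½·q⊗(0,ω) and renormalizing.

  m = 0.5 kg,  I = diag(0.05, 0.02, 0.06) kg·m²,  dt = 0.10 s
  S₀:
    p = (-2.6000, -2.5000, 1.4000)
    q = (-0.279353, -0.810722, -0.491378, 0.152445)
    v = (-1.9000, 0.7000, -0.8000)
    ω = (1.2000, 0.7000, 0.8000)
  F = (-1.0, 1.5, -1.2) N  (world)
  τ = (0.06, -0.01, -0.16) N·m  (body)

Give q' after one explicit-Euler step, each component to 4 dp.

q' = (-0.2189, -0.8497, -0.4581, 0.1419)

q⊗(0,ω) = (1.1948750, -0.8350375, 0.6359645, -0.2013342)
q + ½dt·q⊗(0,ω), renormalized = (-0.2189, -0.8497, -0.4581, 0.1419)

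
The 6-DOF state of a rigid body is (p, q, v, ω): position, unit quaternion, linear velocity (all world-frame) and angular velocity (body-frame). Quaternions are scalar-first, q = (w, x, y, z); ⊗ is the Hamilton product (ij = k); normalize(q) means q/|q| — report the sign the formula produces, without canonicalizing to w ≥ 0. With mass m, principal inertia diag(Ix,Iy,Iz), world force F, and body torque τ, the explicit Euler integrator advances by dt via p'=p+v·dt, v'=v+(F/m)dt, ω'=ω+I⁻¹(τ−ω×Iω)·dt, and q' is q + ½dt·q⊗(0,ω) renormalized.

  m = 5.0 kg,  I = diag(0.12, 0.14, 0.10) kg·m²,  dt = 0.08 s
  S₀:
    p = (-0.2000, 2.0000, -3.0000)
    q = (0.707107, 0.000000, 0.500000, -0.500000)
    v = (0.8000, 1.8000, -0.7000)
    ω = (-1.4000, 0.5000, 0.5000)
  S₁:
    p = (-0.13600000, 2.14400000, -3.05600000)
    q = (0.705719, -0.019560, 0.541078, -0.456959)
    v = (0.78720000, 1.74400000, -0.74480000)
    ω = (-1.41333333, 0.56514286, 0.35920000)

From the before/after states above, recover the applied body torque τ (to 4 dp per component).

Δω = ω₁−ω₀ = (-0.01333333, 0.06514286, -0.14080000)
precession coupling = (-0.0100, -0.0140, -0.0140)
applied torque τ = (-0.0300, 0.1000, -0.1900)

τ = (-0.0300, 0.1000, -0.1900)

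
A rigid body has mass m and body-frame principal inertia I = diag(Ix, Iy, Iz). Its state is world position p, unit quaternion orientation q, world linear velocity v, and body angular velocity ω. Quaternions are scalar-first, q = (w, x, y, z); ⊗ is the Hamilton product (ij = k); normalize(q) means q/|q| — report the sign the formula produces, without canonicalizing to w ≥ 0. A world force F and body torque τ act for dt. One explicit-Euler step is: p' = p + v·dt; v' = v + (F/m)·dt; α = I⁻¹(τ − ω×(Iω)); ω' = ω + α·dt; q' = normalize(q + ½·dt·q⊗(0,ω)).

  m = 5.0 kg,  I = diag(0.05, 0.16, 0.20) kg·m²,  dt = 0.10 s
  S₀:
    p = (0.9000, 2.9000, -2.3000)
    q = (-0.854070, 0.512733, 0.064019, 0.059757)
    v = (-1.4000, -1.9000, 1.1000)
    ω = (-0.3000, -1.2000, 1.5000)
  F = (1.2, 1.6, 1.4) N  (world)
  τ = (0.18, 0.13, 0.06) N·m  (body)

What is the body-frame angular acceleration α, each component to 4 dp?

α = (5.0400, 0.3906, 0.1020)

ω×(Iω) gyroscopic = (-0.0720, 0.0675, 0.0396)
(τ − ω×Iω)/I = (5.0400, 0.3906, 0.1020)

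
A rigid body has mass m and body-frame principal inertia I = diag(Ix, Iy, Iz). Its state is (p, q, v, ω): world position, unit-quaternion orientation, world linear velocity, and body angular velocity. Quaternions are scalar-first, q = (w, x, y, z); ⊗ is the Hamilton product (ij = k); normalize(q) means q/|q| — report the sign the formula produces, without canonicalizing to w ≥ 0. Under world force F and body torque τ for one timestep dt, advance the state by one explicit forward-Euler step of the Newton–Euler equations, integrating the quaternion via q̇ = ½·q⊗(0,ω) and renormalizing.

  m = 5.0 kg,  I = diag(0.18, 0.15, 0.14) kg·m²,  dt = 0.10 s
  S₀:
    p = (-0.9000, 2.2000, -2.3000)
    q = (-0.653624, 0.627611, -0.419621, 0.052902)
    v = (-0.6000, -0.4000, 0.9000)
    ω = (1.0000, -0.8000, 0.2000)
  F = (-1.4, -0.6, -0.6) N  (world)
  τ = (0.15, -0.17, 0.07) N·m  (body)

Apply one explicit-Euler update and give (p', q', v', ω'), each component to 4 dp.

gyro term ω×Iω = (0.0016, 0.0080, 0.0240)
angular accel α = (0.8244, -1.1867, 0.3286)
ω + α·dt = (1.0824, -0.9187, 0.2329)
q⊗(0,ω) = (-0.9738882, -0.6952266, 0.4502790, -0.2131926)
q' = normalize(q + ½dt·q⊗(0,ω)) = (-0.7008, 0.5916, -0.3963, 0.0422)
a = F/m = (-0.2800, -0.1200, -0.1200)
p' = p + v·dt = (-0.9600, 2.1600, -2.2100)
new velocity v' = (-0.6280, -0.4120, 0.8880)

p' = (-0.9600, 2.1600, -2.2100)
q' = (-0.7008, 0.5916, -0.3963, 0.0422)
v' = (-0.6280, -0.4120, 0.8880)
ω' = (1.0824, -0.9187, 0.2329)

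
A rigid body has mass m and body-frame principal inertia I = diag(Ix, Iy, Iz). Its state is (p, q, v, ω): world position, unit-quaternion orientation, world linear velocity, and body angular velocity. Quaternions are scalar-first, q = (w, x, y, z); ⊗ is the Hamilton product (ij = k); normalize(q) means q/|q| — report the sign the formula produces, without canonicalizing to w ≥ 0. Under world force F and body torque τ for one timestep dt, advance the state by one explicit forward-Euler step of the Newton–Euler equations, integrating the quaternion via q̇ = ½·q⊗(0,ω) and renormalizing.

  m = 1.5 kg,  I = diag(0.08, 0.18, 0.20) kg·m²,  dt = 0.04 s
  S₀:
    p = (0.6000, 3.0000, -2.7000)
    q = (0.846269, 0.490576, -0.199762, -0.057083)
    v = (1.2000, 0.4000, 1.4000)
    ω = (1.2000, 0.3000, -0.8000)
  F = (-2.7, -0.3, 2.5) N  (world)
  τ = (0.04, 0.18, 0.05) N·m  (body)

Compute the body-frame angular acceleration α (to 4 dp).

ω×(Iω) gyroscopic = (-0.0048, 0.1152, 0.0360)
angular accel α = (0.5600, 0.3600, 0.0700)

α = (0.5600, 0.3600, 0.0700)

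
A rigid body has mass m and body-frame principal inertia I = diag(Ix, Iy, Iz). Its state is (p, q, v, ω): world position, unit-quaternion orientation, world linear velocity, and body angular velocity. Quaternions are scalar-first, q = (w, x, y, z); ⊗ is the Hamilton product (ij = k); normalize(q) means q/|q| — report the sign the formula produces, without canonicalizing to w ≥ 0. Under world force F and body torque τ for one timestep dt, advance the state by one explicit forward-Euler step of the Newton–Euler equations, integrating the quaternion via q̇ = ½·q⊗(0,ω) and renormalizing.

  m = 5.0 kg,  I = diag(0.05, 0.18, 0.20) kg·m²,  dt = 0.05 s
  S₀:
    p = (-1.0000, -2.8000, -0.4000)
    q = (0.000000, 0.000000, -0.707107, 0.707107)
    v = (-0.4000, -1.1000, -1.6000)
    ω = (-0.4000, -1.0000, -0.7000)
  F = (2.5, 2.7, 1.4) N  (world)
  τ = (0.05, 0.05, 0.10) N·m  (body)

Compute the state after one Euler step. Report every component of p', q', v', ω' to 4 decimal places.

α = I⁻¹(τ − ω×Iω) = (0.7200, 0.5111, 0.2400)
new body rate ω' = (-0.3640, -0.9744, -0.6880)
q⊗(0,ω) = (-0.2121321, 1.2020819, -0.2828428, -0.2828428)
updated quaternion q' = (-0.0053, 0.0300, -0.7138, 0.6997)
linear accel F/m = (0.5000, 0.5400, 0.2800)
p' = p + v·dt = (-1.0200, -2.8550, -0.4800)
v + (F/m)dt = (-0.3750, -1.0730, -1.5860)

p' = (-1.0200, -2.8550, -0.4800)
q' = (-0.0053, 0.0300, -0.7138, 0.6997)
v' = (-0.3750, -1.0730, -1.5860)
ω' = (-0.3640, -0.9744, -0.6880)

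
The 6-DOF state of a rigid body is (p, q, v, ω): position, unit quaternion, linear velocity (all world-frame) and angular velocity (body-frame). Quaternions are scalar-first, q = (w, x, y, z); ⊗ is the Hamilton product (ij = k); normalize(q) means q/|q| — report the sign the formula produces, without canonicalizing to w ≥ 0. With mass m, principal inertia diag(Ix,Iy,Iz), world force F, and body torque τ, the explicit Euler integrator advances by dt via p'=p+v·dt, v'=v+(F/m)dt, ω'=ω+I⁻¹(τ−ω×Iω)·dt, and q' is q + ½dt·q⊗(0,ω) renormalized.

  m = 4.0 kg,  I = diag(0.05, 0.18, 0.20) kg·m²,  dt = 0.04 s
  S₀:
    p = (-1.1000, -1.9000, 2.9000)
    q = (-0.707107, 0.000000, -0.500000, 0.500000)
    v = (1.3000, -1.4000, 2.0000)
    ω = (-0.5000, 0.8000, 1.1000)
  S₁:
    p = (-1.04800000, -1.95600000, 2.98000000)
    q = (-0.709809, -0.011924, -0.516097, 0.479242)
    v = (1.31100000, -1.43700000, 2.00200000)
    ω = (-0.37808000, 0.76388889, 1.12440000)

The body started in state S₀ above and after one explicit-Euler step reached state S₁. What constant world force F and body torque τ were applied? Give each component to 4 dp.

F = (1.1000, -3.7000, 0.2000)
τ = (0.1700, -0.0800, 0.0700)

Δv = v₁−v₀ = (0.01100000, -0.03700000, 0.00200000)
applied force F = (1.1000, -3.7000, 0.2000)
ω₁ − ω₀ = (0.12192000, -0.03611111, 0.02440000)
ω₀×(Iω₀) = (0.0176, 0.0825, -0.0520)
applied torque τ = (0.1700, -0.0800, 0.0700)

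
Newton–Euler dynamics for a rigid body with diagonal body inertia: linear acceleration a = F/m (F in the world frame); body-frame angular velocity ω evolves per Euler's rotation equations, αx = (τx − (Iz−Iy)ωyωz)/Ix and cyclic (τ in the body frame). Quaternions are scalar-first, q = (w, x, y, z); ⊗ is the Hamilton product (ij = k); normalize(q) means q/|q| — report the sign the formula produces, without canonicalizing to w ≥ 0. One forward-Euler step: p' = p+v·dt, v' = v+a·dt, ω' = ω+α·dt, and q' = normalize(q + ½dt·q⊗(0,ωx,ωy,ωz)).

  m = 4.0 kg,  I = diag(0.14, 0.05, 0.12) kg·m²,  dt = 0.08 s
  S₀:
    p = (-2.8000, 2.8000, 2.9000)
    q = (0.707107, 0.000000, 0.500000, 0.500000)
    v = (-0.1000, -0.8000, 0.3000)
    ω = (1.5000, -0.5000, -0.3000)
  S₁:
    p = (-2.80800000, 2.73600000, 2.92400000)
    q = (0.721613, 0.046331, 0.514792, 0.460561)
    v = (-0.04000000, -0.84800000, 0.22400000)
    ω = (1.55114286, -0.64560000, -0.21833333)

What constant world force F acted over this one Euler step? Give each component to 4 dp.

v₁ − v₀ = (0.06000000, -0.04800000, -0.07600000)
F = m·Δv/dt = (3.0000, -2.4000, -3.8000)

F = (3.0000, -2.4000, -3.8000)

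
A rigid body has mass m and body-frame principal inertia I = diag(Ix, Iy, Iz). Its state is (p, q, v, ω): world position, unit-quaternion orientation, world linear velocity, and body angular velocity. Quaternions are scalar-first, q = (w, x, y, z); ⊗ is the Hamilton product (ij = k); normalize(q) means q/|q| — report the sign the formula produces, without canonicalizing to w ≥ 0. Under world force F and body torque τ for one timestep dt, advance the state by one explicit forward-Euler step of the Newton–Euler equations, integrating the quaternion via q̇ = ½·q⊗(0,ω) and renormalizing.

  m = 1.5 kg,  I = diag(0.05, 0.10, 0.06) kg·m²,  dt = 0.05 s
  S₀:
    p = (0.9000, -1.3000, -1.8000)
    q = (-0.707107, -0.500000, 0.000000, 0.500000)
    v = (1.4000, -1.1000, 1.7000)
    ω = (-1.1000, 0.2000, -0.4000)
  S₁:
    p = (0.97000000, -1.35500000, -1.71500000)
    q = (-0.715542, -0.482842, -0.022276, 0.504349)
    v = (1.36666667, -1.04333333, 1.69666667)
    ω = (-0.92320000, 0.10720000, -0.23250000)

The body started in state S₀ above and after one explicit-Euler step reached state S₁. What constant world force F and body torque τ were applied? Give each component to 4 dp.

velocity change Δv = (-0.03333333, 0.05666667, -0.00333333)
F = m·Δv/dt = (-1.0000, 1.7000, -0.1000)
Δω = ω₁−ω₀ = (0.17680000, -0.09280000, 0.16750000)
gyro term ω₀×Iω₀ = (0.0032, -0.0044, -0.0110)
applied torque τ = (0.1800, -0.1900, 0.1900)

F = (-1.0000, 1.7000, -0.1000)
τ = (0.1800, -0.1900, 0.1900)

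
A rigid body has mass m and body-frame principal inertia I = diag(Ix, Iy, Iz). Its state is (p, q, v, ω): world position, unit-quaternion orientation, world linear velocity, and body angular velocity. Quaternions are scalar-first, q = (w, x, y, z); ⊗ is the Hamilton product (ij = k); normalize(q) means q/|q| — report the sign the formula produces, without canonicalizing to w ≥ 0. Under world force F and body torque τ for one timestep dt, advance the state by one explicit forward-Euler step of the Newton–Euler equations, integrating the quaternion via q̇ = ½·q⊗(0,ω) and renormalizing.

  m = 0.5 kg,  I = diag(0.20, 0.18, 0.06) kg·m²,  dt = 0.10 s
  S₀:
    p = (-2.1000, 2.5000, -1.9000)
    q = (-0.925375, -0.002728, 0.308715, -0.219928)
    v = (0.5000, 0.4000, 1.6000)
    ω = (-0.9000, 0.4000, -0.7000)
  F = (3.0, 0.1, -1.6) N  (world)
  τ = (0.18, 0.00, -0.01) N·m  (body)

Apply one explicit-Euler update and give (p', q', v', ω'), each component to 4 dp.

angular accel α = (0.7320, -0.4900, -0.2867)
ω + α·dt = (-0.8268, 0.3510, -0.7287)
q⊗(0,ω) = (-0.2798908, 0.7047082, -0.1741244, 0.9245148)
q + ½dt·q⊗(0,ω), renormalized = (-0.9377, 0.0324, 0.2995, -0.1734)
p + v·dt = (-2.0500, 2.5400, -1.7400)
v + (F/m)dt = (1.1000, 0.4200, 1.2800)

p' = (-2.0500, 2.5400, -1.7400)
q' = (-0.9377, 0.0324, 0.2995, -0.1734)
v' = (1.1000, 0.4200, 1.2800)
ω' = (-0.8268, 0.3510, -0.7287)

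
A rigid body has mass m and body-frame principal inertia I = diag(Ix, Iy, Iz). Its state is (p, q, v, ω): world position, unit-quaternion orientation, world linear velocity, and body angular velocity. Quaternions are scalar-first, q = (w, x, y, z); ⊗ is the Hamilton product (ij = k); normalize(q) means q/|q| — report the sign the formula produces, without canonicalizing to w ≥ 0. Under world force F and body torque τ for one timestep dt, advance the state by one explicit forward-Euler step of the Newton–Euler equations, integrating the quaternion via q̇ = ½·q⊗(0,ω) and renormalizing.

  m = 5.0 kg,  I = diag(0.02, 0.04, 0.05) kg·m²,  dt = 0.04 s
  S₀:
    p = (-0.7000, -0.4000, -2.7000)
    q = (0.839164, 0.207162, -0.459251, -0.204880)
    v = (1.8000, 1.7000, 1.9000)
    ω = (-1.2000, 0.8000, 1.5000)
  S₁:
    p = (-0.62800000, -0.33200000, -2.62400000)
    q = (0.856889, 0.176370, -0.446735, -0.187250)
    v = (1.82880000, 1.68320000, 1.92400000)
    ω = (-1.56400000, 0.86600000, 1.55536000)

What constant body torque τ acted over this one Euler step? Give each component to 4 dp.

τ = (-0.1700, 0.1200, 0.0500)

ω₁ − ω₀ = (-0.36400000, 0.06600000, 0.05536000)
precession coupling = (0.0120, 0.0540, -0.0192)
I·α + gyro = (-0.1700, 0.1200, 0.0500)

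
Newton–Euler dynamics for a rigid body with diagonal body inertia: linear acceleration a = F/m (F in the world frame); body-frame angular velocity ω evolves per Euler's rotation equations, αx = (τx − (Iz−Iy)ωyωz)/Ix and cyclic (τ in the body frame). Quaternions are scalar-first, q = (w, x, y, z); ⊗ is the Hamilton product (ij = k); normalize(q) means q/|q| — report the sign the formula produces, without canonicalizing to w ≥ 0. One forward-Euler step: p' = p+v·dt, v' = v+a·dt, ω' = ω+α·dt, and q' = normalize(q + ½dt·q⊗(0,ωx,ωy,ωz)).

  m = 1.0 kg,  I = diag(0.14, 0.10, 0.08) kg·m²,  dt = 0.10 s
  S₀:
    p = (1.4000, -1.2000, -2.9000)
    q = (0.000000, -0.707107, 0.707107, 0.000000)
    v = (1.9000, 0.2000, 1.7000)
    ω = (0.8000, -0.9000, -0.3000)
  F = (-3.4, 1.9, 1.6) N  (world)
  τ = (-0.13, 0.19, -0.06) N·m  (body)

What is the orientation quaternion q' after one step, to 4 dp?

q⊗(0,ω) = (1.2020819, -0.2121321, -0.2121321, 0.0707107)
q' = normalize(q + ½dt·q⊗(0,ω)) = (0.0600, -0.7163, 0.6952, 0.0035)

q' = (0.0600, -0.7163, 0.6952, 0.0035)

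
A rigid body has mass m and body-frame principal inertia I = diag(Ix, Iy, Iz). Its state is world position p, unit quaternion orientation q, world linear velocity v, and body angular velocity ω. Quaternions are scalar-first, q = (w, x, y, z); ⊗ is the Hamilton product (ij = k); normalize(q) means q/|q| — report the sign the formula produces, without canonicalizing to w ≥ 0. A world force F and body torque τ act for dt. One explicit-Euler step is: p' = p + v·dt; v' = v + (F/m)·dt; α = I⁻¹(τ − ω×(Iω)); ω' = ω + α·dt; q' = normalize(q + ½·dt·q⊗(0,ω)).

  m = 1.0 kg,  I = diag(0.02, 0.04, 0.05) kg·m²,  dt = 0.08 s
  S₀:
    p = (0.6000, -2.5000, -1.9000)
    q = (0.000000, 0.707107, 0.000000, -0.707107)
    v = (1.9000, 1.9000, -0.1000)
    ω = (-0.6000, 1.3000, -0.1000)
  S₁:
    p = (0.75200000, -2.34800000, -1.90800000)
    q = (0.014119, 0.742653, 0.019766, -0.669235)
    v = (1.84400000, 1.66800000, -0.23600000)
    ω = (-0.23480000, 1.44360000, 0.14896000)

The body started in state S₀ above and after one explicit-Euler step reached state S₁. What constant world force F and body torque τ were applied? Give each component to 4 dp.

ω₁ − ω₀ = (0.36520000, 0.14360000, 0.24896000)
gyro term ω₀×Iω₀ = (-0.0013, -0.0018, -0.0156)
I·α + gyro = (0.0900, 0.0700, 0.1400)
velocity change Δv = (-0.05600000, -0.23200000, -0.13600000)
m·(v₁−v₀)/dt = (-0.7000, -2.9000, -1.7000)

F = (-0.7000, -2.9000, -1.7000)
τ = (0.0900, 0.0700, 0.1400)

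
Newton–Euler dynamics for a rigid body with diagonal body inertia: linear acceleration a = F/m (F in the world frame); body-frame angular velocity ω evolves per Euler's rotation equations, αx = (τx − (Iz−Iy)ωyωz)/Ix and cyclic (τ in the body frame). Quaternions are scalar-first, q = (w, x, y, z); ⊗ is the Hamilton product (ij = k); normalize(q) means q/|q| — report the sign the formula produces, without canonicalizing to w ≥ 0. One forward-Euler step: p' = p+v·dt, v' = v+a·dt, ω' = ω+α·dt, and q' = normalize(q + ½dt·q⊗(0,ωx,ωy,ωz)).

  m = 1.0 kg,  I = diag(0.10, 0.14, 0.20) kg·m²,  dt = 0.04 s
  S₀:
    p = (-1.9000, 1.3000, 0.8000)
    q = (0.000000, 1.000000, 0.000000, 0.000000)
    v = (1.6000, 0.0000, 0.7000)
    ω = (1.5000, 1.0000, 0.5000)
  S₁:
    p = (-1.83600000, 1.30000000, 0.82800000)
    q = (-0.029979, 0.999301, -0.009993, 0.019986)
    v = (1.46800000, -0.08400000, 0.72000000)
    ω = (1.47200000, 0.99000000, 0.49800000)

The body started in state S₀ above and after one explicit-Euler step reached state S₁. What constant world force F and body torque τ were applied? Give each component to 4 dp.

velocity change Δv = (-0.13200000, -0.08400000, 0.02000000)
F = m·Δv/dt = (-3.3000, -2.1000, 0.5000)
Δω = ω₁−ω₀ = (-0.02800000, -0.01000000, -0.00200000)
precession coupling = (0.0300, -0.0750, 0.0600)
τ = I·(Δω/dt) + ω₀×(Iω₀) = (-0.0400, -0.1100, 0.0500)

F = (-3.3000, -2.1000, 0.5000)
τ = (-0.0400, -0.1100, 0.0500)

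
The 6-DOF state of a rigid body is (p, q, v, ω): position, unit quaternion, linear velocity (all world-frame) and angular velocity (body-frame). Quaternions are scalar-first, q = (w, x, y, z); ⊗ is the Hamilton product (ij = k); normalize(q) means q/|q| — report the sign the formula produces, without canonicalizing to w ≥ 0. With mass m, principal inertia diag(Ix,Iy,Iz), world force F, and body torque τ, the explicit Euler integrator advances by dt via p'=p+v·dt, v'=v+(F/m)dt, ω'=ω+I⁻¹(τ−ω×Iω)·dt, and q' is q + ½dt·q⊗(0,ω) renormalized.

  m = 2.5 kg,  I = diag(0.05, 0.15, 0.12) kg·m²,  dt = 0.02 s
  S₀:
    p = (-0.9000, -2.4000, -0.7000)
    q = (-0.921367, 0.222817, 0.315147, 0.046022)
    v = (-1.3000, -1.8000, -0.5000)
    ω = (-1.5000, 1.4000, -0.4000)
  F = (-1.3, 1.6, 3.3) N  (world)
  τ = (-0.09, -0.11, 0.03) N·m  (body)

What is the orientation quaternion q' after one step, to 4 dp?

Hamilton product q⊗(0,ω) = (-0.0885715, 1.1915609, -1.2698200, 1.1532111)
updated quaternion q' = (-0.9221, 0.2347, 0.3024, 0.0575)

q' = (-0.9221, 0.2347, 0.3024, 0.0575)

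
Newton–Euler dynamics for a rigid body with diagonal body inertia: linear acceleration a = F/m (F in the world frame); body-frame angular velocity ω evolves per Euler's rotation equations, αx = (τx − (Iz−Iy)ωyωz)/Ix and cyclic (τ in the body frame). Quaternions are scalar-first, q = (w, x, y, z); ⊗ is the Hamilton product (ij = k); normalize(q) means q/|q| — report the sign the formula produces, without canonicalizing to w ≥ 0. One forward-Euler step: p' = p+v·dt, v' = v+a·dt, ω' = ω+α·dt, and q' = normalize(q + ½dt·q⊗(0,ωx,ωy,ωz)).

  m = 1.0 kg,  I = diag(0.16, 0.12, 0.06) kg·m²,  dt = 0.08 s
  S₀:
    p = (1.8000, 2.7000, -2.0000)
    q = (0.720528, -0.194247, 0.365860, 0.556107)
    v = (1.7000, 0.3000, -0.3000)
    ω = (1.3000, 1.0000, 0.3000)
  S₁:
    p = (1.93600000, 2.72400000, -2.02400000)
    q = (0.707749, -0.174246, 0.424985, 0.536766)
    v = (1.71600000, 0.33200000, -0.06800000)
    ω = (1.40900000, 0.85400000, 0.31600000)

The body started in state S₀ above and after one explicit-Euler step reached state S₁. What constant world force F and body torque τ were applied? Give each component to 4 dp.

F = (0.2000, 0.4000, 2.9000)
τ = (0.2000, -0.1800, -0.0400)

Δω = ω₁−ω₀ = (0.10900000, -0.14600000, 0.01600000)
ω₀×(Iω₀) = (-0.0180, 0.0390, -0.0520)
I·α + gyro = (0.2000, -0.1800, -0.0400)
v₁ − v₀ = (0.01600000, 0.03200000, 0.23200000)
applied force F = (0.2000, 0.4000, 2.9000)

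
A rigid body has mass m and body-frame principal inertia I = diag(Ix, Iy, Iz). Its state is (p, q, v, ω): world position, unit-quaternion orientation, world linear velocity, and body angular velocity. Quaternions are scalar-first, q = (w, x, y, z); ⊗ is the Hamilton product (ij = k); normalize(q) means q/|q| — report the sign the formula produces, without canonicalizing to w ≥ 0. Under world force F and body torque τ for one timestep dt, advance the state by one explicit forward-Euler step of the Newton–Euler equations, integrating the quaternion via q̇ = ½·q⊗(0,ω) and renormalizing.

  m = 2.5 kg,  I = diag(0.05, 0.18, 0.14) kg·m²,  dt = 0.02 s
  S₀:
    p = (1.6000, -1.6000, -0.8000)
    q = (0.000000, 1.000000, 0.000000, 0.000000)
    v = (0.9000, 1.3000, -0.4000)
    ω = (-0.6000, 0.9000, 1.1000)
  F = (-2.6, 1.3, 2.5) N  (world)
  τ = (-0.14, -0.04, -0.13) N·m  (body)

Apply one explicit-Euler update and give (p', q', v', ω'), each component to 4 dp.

p' = (1.6180, -1.5740, -0.8080)
q' = (0.0060, 0.9999, -0.0110, 0.0090)
v' = (0.8792, 1.3104, -0.3800)
ω' = (-0.6402, 0.8890, 1.0915)

gyro term ω×Iω = (-0.0396, 0.0594, -0.0702)
(τ − ω×Iω)/I = (-2.0080, -0.5522, -0.4271)
ω + α·dt = (-0.6402, 0.8890, 1.0915)
2q̇ = q⊗(0,ω) = (0.6000000, 0.0000000, -1.1000000, 0.9000000)
q + ½dt·q⊗(0,ω), renormalized = (0.0060, 0.9999, -0.0110, 0.0090)
linear accel F/m = (-1.0400, 0.5200, 1.0000)
p' = p + v·dt = (1.6180, -1.5740, -0.8080)
new velocity v' = (0.8792, 1.3104, -0.3800)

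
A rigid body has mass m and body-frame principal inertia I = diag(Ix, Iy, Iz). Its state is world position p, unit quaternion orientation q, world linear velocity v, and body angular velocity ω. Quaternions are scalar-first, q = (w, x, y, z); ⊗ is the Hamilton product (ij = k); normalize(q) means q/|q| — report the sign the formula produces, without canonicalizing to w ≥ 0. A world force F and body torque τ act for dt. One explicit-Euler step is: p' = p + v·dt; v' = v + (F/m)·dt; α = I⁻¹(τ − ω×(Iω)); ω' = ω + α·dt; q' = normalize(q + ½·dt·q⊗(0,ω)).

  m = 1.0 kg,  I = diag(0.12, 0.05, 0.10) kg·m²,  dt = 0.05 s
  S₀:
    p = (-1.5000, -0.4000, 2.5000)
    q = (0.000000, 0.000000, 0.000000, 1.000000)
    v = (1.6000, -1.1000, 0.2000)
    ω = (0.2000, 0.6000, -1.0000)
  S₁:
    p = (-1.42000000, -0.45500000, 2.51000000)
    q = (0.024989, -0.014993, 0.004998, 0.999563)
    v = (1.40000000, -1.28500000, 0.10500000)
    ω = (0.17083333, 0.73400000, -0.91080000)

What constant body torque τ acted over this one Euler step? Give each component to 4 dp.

Δω = ω₁−ω₀ = (-0.02916667, 0.13400000, 0.08920000)
applied torque τ = (-0.1000, 0.1300, 0.1700)

τ = (-0.1000, 0.1300, 0.1700)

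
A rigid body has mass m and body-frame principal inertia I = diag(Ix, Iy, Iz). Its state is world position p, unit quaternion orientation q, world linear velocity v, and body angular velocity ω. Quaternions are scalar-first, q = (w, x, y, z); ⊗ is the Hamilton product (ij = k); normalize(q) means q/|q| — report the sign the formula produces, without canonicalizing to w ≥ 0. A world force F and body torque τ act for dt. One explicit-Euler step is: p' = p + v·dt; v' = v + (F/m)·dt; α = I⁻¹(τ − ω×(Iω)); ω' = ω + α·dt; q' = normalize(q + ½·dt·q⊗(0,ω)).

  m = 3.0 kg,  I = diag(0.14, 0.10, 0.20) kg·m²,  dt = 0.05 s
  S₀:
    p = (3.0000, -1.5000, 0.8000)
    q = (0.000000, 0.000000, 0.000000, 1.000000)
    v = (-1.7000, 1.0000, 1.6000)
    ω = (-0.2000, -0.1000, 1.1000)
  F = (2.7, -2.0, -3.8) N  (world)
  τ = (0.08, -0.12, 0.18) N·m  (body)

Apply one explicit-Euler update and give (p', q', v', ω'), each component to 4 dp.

p' = (2.9150, -1.4500, 0.8800)
q' = (-0.0275, 0.0025, -0.0050, 0.9996)
v' = (-1.6550, 0.9667, 1.5367)
ω' = (-0.1675, -0.1666, 1.1452)

(τ − ω×Iω)/I = (0.6500, -1.3320, 0.9040)
ω + α·dt = (-0.1675, -0.1666, 1.1452)
q⊗(0,ω) = (-1.1000000, 0.1000000, -0.2000000, 0.0000000)
updated quaternion q' = (-0.0275, 0.0025, -0.0050, 0.9996)
a = (0.9000, -0.6667, -1.2667)
new position p' = (2.9150, -1.4500, 0.8800)
new velocity v' = (-1.6550, 0.9667, 1.5367)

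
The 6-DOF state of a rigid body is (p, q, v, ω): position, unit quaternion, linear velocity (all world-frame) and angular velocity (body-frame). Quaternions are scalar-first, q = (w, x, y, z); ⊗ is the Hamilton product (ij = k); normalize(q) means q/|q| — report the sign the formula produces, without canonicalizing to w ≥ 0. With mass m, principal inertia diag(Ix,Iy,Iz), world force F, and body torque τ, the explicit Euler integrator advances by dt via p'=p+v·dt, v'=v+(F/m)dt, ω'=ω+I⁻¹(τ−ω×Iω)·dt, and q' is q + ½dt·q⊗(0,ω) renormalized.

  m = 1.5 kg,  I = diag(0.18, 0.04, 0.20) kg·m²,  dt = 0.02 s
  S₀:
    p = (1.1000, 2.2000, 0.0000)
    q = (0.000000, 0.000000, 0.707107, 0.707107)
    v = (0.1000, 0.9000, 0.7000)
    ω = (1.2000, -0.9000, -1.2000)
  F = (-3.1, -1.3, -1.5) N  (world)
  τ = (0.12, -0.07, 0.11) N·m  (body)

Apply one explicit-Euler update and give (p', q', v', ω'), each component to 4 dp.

p + v·dt = (1.1020, 2.2180, 0.0140)
v + (F/m)dt = (0.0587, 0.8827, 0.6800)
gyro term ω×Iω = (0.1728, 0.0288, 0.1512)
angular accel α = (-0.2933, -2.4700, -0.2060)
ω' = ω + α·dt = (1.1941, -0.9494, -1.2041)
Hamilton product q⊗(0,ω) = (1.4849247, -0.2121321, 0.8485284, -0.8485284)
q + ½dt·q⊗(0,ω), renormalized = (0.0148, -0.0021, 0.7155, 0.6985)

p' = (1.1020, 2.2180, 0.0140)
q' = (0.0148, -0.0021, 0.7155, 0.6985)
v' = (0.0587, 0.8827, 0.6800)
ω' = (1.1941, -0.9494, -1.2041)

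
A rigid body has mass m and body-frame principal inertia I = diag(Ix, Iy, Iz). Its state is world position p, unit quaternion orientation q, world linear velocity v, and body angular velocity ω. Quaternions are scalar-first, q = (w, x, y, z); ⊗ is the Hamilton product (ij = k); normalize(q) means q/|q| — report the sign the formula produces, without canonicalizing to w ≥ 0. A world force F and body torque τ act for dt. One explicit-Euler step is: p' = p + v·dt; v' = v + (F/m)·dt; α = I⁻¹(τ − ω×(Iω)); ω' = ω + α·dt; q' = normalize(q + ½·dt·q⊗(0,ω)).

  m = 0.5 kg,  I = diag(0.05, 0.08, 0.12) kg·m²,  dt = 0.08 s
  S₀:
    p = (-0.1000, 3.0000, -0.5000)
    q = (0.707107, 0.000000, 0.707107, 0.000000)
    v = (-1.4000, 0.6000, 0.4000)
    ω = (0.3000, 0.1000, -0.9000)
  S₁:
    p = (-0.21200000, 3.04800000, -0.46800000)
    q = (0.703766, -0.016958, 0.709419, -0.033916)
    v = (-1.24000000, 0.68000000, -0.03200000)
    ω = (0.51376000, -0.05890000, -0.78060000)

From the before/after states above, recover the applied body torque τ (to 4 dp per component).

τ = (0.1300, -0.1400, 0.1800)

rate change Δω = (0.21376000, -0.15890000, 0.11940000)
τ = I·(Δω/dt) + ω₀×(Iω₀) = (0.1300, -0.1400, 0.1800)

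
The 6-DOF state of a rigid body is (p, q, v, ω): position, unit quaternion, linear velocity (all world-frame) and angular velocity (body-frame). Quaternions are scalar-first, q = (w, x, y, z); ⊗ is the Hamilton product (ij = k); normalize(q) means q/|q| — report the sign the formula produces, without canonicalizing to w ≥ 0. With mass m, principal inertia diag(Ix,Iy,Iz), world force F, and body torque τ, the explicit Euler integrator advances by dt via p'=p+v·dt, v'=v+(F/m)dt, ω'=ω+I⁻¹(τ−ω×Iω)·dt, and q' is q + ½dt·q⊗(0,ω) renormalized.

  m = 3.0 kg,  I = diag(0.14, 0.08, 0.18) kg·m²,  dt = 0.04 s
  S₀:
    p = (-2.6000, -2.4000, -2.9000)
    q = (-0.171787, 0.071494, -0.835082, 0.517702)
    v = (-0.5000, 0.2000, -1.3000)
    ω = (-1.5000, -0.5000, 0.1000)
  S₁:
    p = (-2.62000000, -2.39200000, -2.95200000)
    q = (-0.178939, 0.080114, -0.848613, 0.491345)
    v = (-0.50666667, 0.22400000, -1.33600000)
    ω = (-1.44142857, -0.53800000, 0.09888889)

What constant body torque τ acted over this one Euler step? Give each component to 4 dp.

ω₁ − ω₀ = (0.05857143, -0.03800000, -0.00111111)
τ = I·(Δω/dt) + ω₀×(Iω₀) = (0.2000, -0.0700, -0.0500)

τ = (0.2000, -0.0700, -0.0500)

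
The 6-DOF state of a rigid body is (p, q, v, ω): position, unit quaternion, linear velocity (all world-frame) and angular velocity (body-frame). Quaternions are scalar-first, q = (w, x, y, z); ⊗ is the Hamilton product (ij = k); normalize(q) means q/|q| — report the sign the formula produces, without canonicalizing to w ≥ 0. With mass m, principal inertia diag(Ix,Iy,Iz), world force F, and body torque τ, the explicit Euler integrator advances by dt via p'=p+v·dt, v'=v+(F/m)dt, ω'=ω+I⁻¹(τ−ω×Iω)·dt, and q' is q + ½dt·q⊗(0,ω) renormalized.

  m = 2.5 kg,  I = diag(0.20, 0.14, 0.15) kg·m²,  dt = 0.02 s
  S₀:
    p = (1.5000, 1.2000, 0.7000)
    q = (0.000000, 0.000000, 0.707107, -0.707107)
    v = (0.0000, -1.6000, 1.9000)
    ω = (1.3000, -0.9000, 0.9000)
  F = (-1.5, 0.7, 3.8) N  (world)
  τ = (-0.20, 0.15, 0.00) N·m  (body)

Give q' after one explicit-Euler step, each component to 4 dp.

q' = (0.0127, 0.0000, 0.6978, -0.7162)

2q̇ = q⊗(0,ω) = (1.2727926, 0.0000000, -0.9192391, -0.9192391)
q + ½dt·q⊗(0,ω), renormalized = (0.0127, 0.0000, 0.6978, -0.7162)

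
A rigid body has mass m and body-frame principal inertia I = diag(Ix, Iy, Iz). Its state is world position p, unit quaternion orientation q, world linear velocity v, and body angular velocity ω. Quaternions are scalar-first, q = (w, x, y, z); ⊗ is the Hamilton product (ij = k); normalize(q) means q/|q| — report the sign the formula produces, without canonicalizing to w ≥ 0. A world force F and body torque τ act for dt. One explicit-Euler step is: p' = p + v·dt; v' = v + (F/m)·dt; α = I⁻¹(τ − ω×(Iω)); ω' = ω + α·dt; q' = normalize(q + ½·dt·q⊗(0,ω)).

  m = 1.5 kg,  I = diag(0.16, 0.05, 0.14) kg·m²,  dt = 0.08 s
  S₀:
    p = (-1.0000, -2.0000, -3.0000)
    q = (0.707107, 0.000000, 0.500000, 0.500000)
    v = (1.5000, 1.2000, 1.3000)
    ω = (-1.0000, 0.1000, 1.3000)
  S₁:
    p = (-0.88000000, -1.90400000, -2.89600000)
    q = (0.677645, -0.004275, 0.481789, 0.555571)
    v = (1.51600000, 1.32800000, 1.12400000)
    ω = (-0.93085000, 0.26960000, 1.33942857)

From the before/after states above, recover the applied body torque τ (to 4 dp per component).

τ = (0.1500, 0.0800, 0.0800)

rate change Δω = (0.06915000, 0.16960000, 0.03942857)
precession coupling = (0.0117, -0.0260, 0.0110)
τ = I·(Δω/dt) + ω₀×(Iω₀) = (0.1500, 0.0800, 0.0800)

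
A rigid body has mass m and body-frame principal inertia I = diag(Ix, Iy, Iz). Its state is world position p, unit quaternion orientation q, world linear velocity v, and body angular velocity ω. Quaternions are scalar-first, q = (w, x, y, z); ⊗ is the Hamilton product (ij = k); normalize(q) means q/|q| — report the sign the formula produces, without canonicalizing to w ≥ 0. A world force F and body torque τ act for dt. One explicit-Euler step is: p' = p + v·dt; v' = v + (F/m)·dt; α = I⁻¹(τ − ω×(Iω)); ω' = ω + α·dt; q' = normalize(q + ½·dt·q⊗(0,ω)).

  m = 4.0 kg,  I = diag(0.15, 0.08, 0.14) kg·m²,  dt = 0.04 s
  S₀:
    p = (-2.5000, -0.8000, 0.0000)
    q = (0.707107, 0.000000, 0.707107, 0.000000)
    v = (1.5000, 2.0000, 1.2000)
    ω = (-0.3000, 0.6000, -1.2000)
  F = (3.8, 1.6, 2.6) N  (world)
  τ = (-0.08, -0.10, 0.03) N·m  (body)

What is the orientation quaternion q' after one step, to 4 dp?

Hamilton product q⊗(0,ω) = (-0.4242642, -1.0606605, 0.4242642, -0.6363963)
q' = normalize(q + ½dt·q⊗(0,ω)) = (0.6984, -0.0212, 0.7153, -0.0127)

q' = (0.6984, -0.0212, 0.7153, -0.0127)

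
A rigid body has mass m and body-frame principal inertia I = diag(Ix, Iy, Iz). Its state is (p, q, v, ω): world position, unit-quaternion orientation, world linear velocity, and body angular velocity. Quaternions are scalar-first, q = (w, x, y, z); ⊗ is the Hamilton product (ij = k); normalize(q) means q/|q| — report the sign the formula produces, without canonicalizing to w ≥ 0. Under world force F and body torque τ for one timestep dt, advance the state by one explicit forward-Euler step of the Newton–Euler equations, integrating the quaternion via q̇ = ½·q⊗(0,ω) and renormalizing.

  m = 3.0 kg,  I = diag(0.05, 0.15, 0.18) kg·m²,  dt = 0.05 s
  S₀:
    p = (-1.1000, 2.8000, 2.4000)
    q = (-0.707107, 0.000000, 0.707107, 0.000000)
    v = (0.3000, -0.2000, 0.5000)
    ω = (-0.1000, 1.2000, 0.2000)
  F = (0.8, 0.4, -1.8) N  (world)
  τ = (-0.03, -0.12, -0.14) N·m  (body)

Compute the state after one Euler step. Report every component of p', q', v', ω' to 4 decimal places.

p' = (-1.0850, 2.7900, 2.4250)
q' = (-0.7280, 0.0053, 0.6856, -0.0018)
v' = (0.3133, -0.1933, 0.4700)
ω' = (-0.1372, 1.1591, 0.1644)

α = I⁻¹(τ − ω×Iω) = (-0.7440, -0.8173, -0.7111)
new body rate ω' = (-0.1372, 1.1591, 0.1644)
q⊗(0,ω) = (-0.8485284, 0.2121321, -0.8485284, -0.0707107)
q' = normalize(q + ½dt·q⊗(0,ω)) = (-0.7280, 0.0053, 0.6856, -0.0018)
new position p' = (-1.0850, 2.7900, 2.4250)
v' = v + a·dt = (0.3133, -0.1933, 0.4700)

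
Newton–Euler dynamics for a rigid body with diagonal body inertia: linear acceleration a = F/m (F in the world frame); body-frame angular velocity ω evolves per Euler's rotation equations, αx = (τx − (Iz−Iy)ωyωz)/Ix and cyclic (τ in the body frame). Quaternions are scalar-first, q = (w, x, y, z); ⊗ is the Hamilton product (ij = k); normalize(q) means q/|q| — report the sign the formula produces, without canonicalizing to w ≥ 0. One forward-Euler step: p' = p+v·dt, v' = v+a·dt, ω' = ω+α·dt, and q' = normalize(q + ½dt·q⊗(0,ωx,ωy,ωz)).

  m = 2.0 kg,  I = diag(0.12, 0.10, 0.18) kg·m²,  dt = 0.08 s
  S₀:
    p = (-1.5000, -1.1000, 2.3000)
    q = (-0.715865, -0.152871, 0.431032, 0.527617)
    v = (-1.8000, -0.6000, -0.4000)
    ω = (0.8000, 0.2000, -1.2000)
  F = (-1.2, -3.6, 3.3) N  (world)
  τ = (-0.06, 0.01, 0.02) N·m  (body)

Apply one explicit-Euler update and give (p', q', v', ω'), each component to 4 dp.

p' = (-1.6440, -1.1480, 2.2680)
q' = (-0.6879, -0.2003, 0.4341, 0.5460)
v' = (-1.8480, -0.7440, -0.2680)
ω' = (0.7728, 0.1619, -1.1897)

a = (-0.6000, -1.8000, 1.6500)
p + v·dt = (-1.6440, -1.1480, 2.2680)
new velocity v' = (-1.8480, -0.7440, -0.2680)
ω×(Iω) gyroscopic = (-0.0192, 0.0576, -0.0032)
(τ − ω×Iω)/I = (-0.3400, -0.4760, 0.1289)
new body rate ω' = (0.7728, 0.1619, -1.1897)
Hamilton product q⊗(0,ω) = (0.6692308, -1.1954538, 0.0954754, 0.4836382)
updated quaternion q' = (-0.6879, -0.2003, 0.4341, 0.5460)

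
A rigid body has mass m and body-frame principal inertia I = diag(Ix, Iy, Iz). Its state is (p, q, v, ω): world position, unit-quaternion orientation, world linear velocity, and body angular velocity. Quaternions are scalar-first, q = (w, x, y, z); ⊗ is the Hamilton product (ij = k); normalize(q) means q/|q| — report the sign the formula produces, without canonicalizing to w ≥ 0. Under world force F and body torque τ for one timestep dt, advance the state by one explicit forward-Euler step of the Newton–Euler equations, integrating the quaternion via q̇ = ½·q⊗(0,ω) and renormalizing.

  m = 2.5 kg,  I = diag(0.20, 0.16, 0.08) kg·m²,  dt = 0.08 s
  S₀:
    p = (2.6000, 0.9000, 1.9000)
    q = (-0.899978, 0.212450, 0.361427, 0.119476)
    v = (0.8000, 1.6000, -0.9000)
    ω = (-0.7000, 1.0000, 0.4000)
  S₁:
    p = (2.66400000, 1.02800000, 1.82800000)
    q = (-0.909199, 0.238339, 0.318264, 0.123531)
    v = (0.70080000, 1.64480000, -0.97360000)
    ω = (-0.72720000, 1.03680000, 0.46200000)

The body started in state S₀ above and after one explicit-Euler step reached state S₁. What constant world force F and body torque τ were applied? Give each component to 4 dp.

velocity change Δv = (-0.09920000, 0.04480000, -0.07360000)
F = m·Δv/dt = (-3.1000, 1.4000, -2.3000)
rate change Δω = (-0.02720000, 0.03680000, 0.06200000)
gyro term ω₀×Iω₀ = (-0.0320, -0.0336, 0.0280)
I·α + gyro = (-0.1000, 0.0400, 0.0900)

F = (-3.1000, 1.4000, -2.3000)
τ = (-0.1000, 0.0400, 0.0900)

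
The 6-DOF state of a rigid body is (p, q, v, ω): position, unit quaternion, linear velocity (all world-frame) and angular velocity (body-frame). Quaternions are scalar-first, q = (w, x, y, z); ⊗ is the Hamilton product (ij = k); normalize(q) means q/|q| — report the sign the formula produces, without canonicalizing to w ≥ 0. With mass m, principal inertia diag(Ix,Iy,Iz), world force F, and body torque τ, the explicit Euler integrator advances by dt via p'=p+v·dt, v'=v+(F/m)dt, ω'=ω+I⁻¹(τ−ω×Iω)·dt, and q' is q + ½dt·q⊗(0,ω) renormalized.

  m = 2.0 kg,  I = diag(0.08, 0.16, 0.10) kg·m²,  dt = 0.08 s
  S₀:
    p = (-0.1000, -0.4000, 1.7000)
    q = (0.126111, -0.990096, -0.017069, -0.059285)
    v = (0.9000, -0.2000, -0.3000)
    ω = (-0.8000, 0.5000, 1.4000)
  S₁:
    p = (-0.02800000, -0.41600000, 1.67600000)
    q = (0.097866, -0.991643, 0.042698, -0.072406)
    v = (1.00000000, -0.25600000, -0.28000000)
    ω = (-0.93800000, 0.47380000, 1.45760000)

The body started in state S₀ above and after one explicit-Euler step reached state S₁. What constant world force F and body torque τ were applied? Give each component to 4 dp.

Δv = v₁−v₀ = (0.10000000, -0.05600000, 0.02000000)
m·(v₁−v₀)/dt = (2.5000, -1.4000, 0.5000)
Δω = ω₁−ω₀ = (-0.13800000, -0.02620000, 0.05760000)
ω₀×(Iω₀) = (-0.0420, 0.0224, -0.0320)
I·α + gyro = (-0.1800, -0.0300, 0.0400)

F = (2.5000, -1.4000, 0.5000)
τ = (-0.1800, -0.0300, 0.0400)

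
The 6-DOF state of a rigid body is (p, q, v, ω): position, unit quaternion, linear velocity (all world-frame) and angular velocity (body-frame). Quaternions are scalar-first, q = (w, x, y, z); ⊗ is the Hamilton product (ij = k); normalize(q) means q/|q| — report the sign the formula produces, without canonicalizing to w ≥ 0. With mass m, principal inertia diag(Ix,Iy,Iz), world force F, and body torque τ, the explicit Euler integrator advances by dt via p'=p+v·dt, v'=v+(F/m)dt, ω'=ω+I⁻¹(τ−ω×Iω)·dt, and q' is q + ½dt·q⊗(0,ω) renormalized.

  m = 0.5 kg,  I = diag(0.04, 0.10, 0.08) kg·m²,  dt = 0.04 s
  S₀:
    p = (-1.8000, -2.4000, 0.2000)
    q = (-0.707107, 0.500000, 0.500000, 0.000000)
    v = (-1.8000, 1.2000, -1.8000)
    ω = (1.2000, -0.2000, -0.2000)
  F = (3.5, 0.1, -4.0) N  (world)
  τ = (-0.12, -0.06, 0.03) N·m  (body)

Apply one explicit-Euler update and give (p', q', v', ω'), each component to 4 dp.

precession coupling ω×(Iω) = (-0.0008, 0.0096, -0.0144)
α = I⁻¹(τ − ω×Iω) = (-2.9800, -0.6960, 0.5550)
ω + α·dt = (1.0808, -0.2278, -0.1778)
Hamilton product q⊗(0,ω) = (-0.5000000, -0.9485284, 0.2414214, -0.5585786)
q' = normalize(q + ½dt·q⊗(0,ω)) = (-0.7169, 0.4809, 0.5047, -0.0112)
new position p' = (-1.8720, -2.3520, 0.1280)
v' = v + a·dt = (-1.5200, 1.2080, -2.1200)

p' = (-1.8720, -2.3520, 0.1280)
q' = (-0.7169, 0.4809, 0.5047, -0.0112)
v' = (-1.5200, 1.2080, -2.1200)
ω' = (1.0808, -0.2278, -0.1778)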